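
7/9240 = 1/1320 = 0.00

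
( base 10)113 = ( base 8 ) 161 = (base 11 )A3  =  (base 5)423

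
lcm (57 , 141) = 2679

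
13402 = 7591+5811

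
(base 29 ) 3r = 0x72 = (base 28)42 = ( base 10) 114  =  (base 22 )54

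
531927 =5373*99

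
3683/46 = 3683/46=80.07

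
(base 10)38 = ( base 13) 2C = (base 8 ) 46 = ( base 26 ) 1c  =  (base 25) 1d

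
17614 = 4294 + 13320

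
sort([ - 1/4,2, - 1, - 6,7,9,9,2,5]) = [ - 6,-1, - 1/4 , 2,  2,5,7,9,9] 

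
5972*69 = 412068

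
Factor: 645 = 3^1 * 5^1*43^1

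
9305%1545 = 35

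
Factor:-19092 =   -  2^2*3^1*37^1*43^1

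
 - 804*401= -322404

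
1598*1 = 1598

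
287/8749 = 287/8749=0.03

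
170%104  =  66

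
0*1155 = 0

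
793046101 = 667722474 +125323627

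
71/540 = 71/540 = 0.13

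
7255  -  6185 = 1070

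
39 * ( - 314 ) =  - 12246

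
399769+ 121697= 521466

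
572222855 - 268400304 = 303822551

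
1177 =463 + 714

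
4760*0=0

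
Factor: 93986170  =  2^1*5^1*9398617^1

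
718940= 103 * 6980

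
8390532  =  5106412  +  3284120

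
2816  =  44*64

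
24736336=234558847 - 209822511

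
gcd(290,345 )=5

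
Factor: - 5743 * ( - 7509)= 3^1 * 2503^1*5743^1 = 43124187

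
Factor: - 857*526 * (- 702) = 2^2*3^3*13^1*263^1*857^1 = 316448964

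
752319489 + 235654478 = 987973967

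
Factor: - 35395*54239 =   -  5^1*73^1*743^1 * 7079^1 = - 1919789405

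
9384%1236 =732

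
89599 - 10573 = 79026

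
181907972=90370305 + 91537667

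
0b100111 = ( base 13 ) 30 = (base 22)1h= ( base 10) 39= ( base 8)47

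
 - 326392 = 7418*( - 44) 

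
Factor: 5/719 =5^1*719^( - 1 )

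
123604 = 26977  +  96627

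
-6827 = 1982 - 8809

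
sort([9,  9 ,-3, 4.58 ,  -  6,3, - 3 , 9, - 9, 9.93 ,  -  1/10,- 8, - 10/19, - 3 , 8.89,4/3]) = [-9 , -8, - 6, - 3, - 3,-3,-10/19 ,- 1/10,4/3, 3, 4.58,  8.89, 9,9,9,9.93]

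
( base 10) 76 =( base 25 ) 31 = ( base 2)1001100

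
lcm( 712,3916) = 7832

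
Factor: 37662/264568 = 2^( - 2)* 3^1*6277^1*33071^( - 1 )=18831/132284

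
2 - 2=0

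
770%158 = 138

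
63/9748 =63/9748 = 0.01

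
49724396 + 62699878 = 112424274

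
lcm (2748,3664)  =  10992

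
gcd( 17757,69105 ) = 3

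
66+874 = 940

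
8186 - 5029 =3157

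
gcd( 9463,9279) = 1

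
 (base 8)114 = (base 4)1030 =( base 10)76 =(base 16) 4C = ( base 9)84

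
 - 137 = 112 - 249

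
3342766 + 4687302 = 8030068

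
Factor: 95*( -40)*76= - 2^5*5^2*19^2= -288800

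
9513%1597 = 1528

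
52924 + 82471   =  135395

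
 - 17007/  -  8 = 17007/8  =  2125.88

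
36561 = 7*5223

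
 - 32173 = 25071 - 57244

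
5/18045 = 1/3609= 0.00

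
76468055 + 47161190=123629245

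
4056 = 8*507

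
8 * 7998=63984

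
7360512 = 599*12288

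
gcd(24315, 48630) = 24315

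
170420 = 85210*2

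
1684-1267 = 417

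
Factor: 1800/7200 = 1/4 = 2^( - 2 )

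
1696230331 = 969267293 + 726963038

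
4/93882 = 2/46941= 0.00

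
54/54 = 1 = 1.00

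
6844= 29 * 236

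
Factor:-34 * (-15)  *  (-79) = -2^1*3^1 * 5^1*17^1*79^1 =-40290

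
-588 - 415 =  - 1003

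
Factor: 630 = 2^1*3^2*5^1*7^1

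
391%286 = 105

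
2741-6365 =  - 3624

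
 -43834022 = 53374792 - 97208814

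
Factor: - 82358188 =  - 2^2*11^1*1871777^1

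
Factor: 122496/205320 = 176/295 = 2^4*5^( - 1) * 11^1*59^( - 1) 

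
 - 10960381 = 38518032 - 49478413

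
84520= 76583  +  7937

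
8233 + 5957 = 14190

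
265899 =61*4359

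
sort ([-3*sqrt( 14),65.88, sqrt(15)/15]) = [  -  3*sqrt(14),sqrt( 15)/15, 65.88 ] 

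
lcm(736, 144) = 6624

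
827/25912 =827/25912=0.03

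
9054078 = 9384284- 330206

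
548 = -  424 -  -972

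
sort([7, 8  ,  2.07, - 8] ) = [  -  8, 2.07  ,  7, 8]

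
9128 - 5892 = 3236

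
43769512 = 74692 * 586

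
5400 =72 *75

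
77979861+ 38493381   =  116473242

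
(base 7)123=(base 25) 2g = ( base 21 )33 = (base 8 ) 102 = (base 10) 66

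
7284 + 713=7997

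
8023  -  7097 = 926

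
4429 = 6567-2138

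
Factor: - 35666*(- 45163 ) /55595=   2^1*5^( - 1)*17^1*19^1*1049^1*2377^1*11119^( - 1 ) = 1610783558/55595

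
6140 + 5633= 11773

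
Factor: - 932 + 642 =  - 2^1 *5^1*29^1 = - 290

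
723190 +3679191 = 4402381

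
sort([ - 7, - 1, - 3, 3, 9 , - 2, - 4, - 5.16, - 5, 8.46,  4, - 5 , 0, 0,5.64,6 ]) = [ - 7, - 5.16, - 5, - 5, - 4,  -  3, - 2, - 1, 0,  0, 3, 4, 5.64 , 6,8.46, 9]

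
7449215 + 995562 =8444777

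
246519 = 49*5031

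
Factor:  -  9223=  -  23^1*401^1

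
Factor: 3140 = 2^2*5^1*157^1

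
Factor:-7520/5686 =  - 2^4*5^1*47^1 * 2843^( - 1) = -3760/2843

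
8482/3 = 2827+1/3 = 2827.33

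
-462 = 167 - 629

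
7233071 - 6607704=625367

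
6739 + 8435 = 15174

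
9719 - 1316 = 8403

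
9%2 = 1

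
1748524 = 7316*239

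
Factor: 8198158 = 2^1*19^1*443^1*487^1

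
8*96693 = 773544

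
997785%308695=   71700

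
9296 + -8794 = 502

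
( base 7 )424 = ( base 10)214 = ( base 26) 86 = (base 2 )11010110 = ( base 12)15a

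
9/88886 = 9/88886 = 0.00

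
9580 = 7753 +1827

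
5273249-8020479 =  - 2747230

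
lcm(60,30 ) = 60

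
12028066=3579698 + 8448368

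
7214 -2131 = 5083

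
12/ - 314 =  - 1+151/157=- 0.04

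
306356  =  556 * 551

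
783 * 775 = 606825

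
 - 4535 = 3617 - 8152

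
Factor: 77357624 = 2^3*71^1*136193^1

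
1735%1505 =230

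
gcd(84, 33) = 3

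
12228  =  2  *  6114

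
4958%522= 260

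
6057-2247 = 3810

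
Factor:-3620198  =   - 2^1*173^1*10463^1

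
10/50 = 1/5 = 0.20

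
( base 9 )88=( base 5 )310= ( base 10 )80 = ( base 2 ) 1010000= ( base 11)73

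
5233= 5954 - 721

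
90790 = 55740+35050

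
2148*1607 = 3451836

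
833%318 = 197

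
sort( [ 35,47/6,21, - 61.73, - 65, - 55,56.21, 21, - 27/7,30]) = [ - 65, - 61.73, - 55, - 27/7,47/6, 21,21, 30,35,56.21 ]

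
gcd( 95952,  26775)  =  3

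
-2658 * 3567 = - 9481086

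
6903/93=2301/31 = 74.23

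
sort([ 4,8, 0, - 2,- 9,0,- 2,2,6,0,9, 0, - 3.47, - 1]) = [ - 9, - 3.47,-2, - 2, - 1,0,0,0,  0, 2,4,6,  8, 9]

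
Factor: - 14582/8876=-23/14 = - 2^(- 1) * 7^( - 1 )*23^1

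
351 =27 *13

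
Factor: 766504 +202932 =969436 = 2^2*13^1*103^1*181^1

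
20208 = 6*3368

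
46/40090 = 23/20045 = 0.00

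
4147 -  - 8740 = 12887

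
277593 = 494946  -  217353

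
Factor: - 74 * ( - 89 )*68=447848 =2^3* 17^1*37^1 *89^1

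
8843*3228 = 28545204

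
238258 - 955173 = -716915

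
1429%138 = 49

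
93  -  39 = 54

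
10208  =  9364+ 844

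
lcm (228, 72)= 1368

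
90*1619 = 145710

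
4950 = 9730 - 4780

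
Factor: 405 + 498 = 3^1 * 7^1 * 43^1 = 903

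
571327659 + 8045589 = 579373248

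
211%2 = 1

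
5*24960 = 124800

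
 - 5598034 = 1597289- 7195323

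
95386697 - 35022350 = 60364347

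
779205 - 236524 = 542681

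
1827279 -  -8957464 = 10784743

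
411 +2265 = 2676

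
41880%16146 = 9588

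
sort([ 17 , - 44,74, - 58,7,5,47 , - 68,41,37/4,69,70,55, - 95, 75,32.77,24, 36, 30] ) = [-95,  -  68, - 58, - 44,5,7, 37/4, 17,  24,30,32.77, 36, 41,47,55,69,70, 74,75] 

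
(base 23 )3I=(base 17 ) 52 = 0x57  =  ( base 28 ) 33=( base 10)87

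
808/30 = 26 + 14/15 =26.93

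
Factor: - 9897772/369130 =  - 4948886/184565 = - 2^1*5^( - 1)*149^1 *16607^1*36913^ (- 1 )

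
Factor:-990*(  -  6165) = 6103350 =2^1*3^4*5^2*11^1  *137^1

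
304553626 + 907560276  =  1212113902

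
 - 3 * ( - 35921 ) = 107763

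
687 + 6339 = 7026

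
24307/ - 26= - 935 + 3/26 =-  934.88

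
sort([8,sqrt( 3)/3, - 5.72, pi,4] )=[ - 5.72,sqrt( 3 ) /3,pi,  4,8 ]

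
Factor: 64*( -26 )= - 1664= - 2^7*13^1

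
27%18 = 9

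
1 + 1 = 2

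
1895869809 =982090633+913779176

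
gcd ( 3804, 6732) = 12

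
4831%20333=4831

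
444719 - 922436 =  - 477717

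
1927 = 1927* 1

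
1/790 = 1/790 = 0.00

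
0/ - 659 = 0/1 = -0.00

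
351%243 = 108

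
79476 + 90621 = 170097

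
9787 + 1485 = 11272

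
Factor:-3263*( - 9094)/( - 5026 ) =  -14836861/2513 = - 7^(-1)*13^1*251^1*359^(-1) *4547^1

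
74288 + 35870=110158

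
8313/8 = 8313/8  =  1039.12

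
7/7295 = 7/7295 = 0.00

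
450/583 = 450/583  =  0.77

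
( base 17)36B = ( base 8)1724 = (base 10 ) 980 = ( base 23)1je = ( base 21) 24e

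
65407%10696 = 1231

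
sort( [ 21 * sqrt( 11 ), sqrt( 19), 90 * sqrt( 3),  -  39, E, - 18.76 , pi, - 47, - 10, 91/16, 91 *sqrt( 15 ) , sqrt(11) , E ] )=[ - 47, - 39, - 18.76, - 10, E, E,pi,sqrt( 11) , sqrt (19 ), 91/16,21 * sqrt( 11 ),90 * sqrt(3), 91 * sqrt(15 )]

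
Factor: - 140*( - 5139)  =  2^2*3^2*5^1 * 7^1*571^1 = 719460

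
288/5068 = 72/1267 = 0.06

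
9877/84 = 1411/12= 117.58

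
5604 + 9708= 15312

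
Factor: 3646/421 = 2^1*421^( - 1)*1823^1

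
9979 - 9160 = 819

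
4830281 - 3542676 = 1287605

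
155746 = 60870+94876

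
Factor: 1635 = 3^1*5^1*109^1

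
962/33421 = 962/33421 = 0.03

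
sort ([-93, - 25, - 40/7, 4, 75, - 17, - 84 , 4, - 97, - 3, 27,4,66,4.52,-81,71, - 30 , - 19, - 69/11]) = [  -  97, - 93, -84, - 81, - 30, - 25, - 19,-17,  -  69/11,-40/7, - 3, 4, 4  ,  4,  4.52, 27, 66 , 71 , 75]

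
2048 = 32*64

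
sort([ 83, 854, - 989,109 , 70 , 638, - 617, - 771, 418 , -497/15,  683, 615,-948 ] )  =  [ - 989 , - 948,-771, - 617 , - 497/15,70, 83, 109,418,615,638,  683,854]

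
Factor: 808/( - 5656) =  - 1/7 = - 7^ ( - 1) 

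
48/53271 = 16/17757 = 0.00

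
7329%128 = 33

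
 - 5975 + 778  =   - 5197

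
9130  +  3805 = 12935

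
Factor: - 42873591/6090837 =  - 23^(  -  1 )  *41^(  -  1)*101^1*2153^( - 1 )*141497^1= - 14291197/2030279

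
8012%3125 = 1762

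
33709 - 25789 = 7920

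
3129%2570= 559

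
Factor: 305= 5^1* 61^1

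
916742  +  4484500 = 5401242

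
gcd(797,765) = 1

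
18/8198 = 9/4099 = 0.00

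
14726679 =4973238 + 9753441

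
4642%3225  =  1417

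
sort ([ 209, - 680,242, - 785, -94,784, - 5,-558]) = [-785, - 680,-558, - 94, - 5,209 , 242, 784] 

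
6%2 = 0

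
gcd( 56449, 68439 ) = 1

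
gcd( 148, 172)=4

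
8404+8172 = 16576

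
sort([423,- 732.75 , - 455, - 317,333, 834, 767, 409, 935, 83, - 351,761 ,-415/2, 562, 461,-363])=[ - 732.75,  -  455, - 363,-351, - 317, - 415/2, 83, 333,409,423, 461,562 , 761, 767, 834, 935 ]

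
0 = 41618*0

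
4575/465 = 305/31 = 9.84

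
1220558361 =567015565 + 653542796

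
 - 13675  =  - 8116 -5559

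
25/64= 25/64 = 0.39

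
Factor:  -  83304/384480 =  - 13/60 = - 2^( - 2)* 3^( - 1)*5^(-1 ) *13^1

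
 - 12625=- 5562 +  - 7063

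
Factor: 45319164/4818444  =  3776597/401537=11^1* 343327^1*401537^( - 1)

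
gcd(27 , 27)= 27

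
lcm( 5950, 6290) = 220150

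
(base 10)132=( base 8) 204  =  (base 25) 57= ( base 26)52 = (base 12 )b0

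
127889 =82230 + 45659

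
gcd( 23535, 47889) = 9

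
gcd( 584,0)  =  584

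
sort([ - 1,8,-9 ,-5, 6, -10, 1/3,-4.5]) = [-10,-9, - 5, - 4.5, - 1, 1/3 , 6,8] 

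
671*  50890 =34147190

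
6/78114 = 1/13019 = 0.00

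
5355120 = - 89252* ( - 60)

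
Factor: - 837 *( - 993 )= 3^4 * 31^1 * 331^1= 831141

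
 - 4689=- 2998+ - 1691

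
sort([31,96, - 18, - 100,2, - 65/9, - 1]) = [ - 100, - 18, - 65/9, - 1,2, 31,  96]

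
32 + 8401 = 8433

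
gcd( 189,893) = 1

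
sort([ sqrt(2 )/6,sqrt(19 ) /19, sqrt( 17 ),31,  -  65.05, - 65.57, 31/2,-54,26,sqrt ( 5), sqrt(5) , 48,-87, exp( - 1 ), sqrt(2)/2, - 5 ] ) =[ - 87, - 65.57, - 65.05, - 54,  -  5, sqrt( 19 )/19, sqrt( 2)/6,exp( - 1),sqrt( 2)/2,sqrt( 5) , sqrt( 5),sqrt( 17),31/2, 26,31,  48]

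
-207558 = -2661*78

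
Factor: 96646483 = 19^1* 23^1*221159^1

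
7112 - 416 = 6696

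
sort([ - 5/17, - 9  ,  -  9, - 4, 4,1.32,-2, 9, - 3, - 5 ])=[ - 9,  -  9, - 5, - 4, - 3,- 2, - 5/17,1.32,4,9 ]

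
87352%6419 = 3905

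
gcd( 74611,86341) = 1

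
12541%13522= 12541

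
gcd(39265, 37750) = 5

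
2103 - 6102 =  - 3999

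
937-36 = 901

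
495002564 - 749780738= - 254778174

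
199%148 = 51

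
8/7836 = 2/1959 = 0.00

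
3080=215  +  2865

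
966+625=1591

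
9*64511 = 580599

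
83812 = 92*911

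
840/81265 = 168/16253  =  0.01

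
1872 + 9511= 11383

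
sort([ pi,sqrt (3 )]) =[ sqrt(3), pi]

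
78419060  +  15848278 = 94267338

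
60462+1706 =62168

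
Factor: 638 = 2^1*11^1*29^1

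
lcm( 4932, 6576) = 19728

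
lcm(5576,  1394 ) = 5576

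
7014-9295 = -2281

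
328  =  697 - 369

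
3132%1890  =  1242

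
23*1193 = 27439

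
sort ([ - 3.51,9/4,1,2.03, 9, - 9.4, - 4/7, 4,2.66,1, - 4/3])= [-9.4, - 3.51, - 4/3, - 4/7,1,1,2.03, 9/4, 2.66,  4, 9]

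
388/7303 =388/7303 = 0.05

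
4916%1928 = 1060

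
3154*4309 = 13590586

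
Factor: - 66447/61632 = -69/64 = - 2^(-6)*3^1*23^1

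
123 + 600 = 723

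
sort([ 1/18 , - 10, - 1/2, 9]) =[ - 10, - 1/2, 1/18, 9]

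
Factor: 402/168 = 2^(-2) * 7^( - 1)*67^1 = 67/28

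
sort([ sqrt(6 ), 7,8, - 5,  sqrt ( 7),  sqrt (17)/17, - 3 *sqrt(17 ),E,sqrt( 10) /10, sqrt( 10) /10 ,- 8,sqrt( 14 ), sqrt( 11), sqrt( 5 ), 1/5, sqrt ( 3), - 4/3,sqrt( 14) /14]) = [ - 3*sqrt( 17), - 8, - 5, - 4/3, 1/5,sqrt(17)/17,sqrt (14)/14,sqrt(10) /10,  sqrt( 10)/10, sqrt(3), sqrt(5),sqrt( 6),sqrt(7 ),E,sqrt( 11 ), sqrt(14), 7,8 ]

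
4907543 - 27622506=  - 22714963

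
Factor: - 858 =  - 2^1*3^1*11^1 * 13^1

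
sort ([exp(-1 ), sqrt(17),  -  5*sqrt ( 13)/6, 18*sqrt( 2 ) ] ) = [-5*sqrt( 13 )/6,exp( - 1), sqrt (17 ),18*sqrt( 2 ) ] 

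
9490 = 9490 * 1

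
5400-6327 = -927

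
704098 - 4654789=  - 3950691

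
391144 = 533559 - 142415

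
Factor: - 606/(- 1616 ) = 3/8 = 2^(  -  3)*3^1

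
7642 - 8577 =-935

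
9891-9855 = 36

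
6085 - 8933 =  - 2848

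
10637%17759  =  10637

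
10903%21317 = 10903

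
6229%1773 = 910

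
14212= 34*418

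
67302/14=33651/7 = 4807.29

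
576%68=32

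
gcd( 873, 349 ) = 1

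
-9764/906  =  - 4882/453=   - 10.78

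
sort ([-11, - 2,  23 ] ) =[-11, - 2, 23 ]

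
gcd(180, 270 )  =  90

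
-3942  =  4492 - 8434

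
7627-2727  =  4900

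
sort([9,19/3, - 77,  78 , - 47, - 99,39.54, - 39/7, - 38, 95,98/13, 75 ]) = [ - 99, - 77,-47,- 38, - 39/7, 19/3,98/13, 9,39.54,75,78,  95 ]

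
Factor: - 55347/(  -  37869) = 13^(-1)*19^1 = 19/13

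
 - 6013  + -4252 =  -10265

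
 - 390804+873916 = 483112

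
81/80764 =81/80764 = 0.00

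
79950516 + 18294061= 98244577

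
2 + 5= 7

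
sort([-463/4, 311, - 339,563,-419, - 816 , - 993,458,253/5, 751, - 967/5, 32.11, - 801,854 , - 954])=[ - 993, - 954, - 816,  -  801, - 419, - 339,- 967/5, - 463/4, 32.11,  253/5,  311,458, 563, 751 , 854]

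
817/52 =817/52=15.71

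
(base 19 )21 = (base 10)39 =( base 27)1C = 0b100111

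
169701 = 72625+97076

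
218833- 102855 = 115978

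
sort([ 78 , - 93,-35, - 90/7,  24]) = [-93 , - 35 , - 90/7 , 24 , 78]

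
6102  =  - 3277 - -9379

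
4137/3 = 1379 = 1379.00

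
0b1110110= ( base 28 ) 46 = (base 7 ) 226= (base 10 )118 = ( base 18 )6a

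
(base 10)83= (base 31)2l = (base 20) 43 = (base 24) 3B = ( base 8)123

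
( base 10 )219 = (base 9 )263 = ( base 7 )432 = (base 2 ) 11011011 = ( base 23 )9C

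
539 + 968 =1507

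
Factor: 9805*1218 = 2^1*3^1*5^1*7^1*29^1*37^1*53^1 = 11942490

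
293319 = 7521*39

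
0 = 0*39422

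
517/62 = 8 + 21/62 = 8.34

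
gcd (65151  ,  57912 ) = 7239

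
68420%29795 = 8830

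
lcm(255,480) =8160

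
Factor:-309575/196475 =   -  7^1*61^1*271^( - 1) = -  427/271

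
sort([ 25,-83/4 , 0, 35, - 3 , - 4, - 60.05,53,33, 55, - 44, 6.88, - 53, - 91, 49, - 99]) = [ - 99, - 91,-60.05, - 53, - 44, - 83/4,-4, - 3, 0,6.88,25, 33, 35, 49,53, 55]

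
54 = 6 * 9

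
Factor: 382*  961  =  367102 = 2^1*31^2*191^1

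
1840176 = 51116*36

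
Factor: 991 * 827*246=201611022 = 2^1*3^1*41^1*827^1 * 991^1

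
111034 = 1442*77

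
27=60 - 33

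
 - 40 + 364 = 324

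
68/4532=17/1133 = 0.02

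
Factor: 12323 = 12323^1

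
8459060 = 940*8999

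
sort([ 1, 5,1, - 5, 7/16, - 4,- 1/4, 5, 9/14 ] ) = [ - 5,  -  4, - 1/4, 7/16,9/14, 1, 1,5,5] 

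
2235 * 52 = 116220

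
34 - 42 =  - 8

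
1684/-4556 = - 1 + 718/1139=   - 0.37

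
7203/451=7203/451  =  15.97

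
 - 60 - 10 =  - 70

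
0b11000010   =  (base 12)142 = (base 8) 302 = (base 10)194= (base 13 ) 11C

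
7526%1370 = 676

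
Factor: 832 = 2^6*13^1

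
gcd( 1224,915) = 3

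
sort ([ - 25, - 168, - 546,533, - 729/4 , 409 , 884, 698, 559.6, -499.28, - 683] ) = [ - 683, - 546,-499.28,  -  729/4, - 168,  -  25,409,533,559.6,698, 884 ]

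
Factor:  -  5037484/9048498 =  - 2^1*3^(  -  1)*37^ ( - 1)*40759^ ( - 1 )*1259371^1 = - 2518742/4524249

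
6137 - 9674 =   -  3537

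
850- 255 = 595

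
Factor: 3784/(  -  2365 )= - 2^3*5^( - 1 )=- 8/5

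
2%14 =2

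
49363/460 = 49363/460=107.31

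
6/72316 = 3/36158 = 0.00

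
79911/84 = 951 + 9/28 = 951.32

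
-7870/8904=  - 3935/4452 = - 0.88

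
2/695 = 2/695 = 0.00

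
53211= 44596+8615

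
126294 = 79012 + 47282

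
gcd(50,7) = 1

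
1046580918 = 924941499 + 121639419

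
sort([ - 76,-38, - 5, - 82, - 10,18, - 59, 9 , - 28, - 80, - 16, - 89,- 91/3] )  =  [ -89 , - 82, - 80, - 76,-59, - 38, - 91/3  ,- 28, -16, - 10, - 5,9, 18]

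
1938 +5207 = 7145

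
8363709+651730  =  9015439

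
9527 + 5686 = 15213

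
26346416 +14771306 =41117722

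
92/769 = 92/769 = 0.12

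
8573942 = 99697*86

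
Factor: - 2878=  - 2^1*1439^1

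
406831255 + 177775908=584607163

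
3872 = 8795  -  4923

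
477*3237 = 1544049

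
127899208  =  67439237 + 60459971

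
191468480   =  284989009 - 93520529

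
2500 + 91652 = 94152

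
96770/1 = 96770 =96770.00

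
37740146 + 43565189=81305335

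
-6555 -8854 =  - 15409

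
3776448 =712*5304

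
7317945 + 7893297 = 15211242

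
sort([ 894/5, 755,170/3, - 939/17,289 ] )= [- 939/17, 170/3 , 894/5,289,755]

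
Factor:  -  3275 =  - 5^2* 131^1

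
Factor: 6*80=480 = 2^5*3^1*5^1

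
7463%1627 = 955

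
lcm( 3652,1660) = 18260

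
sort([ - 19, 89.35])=[ - 19, 89.35 ]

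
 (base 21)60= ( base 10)126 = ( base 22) 5g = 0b1111110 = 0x7e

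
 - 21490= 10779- 32269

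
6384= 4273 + 2111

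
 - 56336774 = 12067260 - 68404034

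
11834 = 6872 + 4962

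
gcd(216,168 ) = 24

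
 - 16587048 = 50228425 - 66815473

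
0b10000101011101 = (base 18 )1869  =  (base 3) 102201100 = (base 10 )8541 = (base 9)12640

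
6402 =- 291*( - 22)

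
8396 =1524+6872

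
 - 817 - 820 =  - 1637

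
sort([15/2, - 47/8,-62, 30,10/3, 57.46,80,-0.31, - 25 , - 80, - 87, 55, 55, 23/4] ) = [ - 87,- 80, - 62,- 25, - 47/8,- 0.31,10/3, 23/4,15/2, 30, 55,55,57.46, 80 ]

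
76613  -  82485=-5872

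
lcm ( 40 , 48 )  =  240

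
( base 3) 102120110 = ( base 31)8O4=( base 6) 103020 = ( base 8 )20364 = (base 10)8436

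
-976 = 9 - 985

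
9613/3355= 9613/3355 = 2.87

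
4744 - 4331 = 413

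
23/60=23/60 = 0.38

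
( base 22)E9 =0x13d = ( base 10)317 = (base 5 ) 2232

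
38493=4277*9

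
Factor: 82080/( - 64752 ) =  - 2^1*3^2*5^1*71^( - 1) = - 90/71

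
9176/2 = 4588 = 4588.00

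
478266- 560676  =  - 82410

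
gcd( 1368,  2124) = 36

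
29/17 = 29/17  =  1.71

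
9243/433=9243/433=21.35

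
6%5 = 1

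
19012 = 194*98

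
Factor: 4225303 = 4225303^1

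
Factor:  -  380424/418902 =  -2^2 * 131^1*577^( - 1 ) = - 524/577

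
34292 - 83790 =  - 49498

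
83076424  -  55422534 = 27653890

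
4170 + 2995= 7165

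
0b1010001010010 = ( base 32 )52i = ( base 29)65b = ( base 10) 5202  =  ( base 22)AGA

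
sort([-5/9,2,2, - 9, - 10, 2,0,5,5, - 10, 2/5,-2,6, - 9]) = [ -10, - 10, - 9,  -  9, - 2, - 5/9,0,2/5,2,2,2,  5,5,6]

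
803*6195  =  4974585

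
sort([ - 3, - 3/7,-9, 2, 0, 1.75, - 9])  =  [-9, - 9 , - 3, - 3/7, 0,1.75,  2 ] 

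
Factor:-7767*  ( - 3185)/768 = 2^(- 8 )*3^1*5^1*7^2*13^1*863^1 = 8245965/256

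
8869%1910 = 1229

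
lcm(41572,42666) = 1621308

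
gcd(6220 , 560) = 20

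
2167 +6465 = 8632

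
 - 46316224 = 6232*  (-7432 )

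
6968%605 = 313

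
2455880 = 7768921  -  5313041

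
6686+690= 7376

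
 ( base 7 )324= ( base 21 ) 7I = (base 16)a5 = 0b10100101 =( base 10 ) 165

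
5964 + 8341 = 14305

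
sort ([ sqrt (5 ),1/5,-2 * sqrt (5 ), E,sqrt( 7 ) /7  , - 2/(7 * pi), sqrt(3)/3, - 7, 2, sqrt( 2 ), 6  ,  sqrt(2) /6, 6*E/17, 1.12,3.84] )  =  [  -  7,-2*sqrt(5), - 2/(7*pi ), 1/5,  sqrt(2) /6, sqrt (7)/7, sqrt ( 3 ) /3, 6*E/17,  1.12,sqrt(2),2, sqrt(5) , E, 3.84,6]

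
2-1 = 1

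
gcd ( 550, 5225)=275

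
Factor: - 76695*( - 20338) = 1559822910 = 2^1*3^1*5^1 * 5113^1*10169^1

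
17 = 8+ 9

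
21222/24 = 884  +  1/4 = 884.25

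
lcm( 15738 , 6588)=283284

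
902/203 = 4 + 90/203 = 4.44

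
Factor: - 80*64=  - 2^10 *5^1= - 5120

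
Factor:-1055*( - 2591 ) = 5^1*211^1*2591^1 = 2733505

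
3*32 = 96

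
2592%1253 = 86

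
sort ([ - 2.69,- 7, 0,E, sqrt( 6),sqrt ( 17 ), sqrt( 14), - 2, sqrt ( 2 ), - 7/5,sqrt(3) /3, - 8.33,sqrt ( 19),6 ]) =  [ - 8.33,  -  7, - 2.69, - 2, - 7/5, 0, sqrt(3)/3, sqrt ( 2), sqrt ( 6) , E,sqrt( 14 ),sqrt ( 17), sqrt(19 ), 6] 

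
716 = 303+413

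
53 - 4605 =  - 4552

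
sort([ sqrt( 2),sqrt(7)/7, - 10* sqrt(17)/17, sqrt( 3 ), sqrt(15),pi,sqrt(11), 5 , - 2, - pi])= [  -  pi,-10*sqrt(17)/17,-2,sqrt(7 )/7, sqrt(2),sqrt(3 ), pi, sqrt( 11 ),sqrt (15) , 5]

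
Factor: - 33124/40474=-338/413 = -2^1*7^( - 1)*13^2*59^ ( - 1)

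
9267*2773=25697391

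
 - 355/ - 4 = 88 + 3/4=88.75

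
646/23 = 646/23 = 28.09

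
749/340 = 749/340 =2.20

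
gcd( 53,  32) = 1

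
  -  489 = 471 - 960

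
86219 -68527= 17692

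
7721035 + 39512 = 7760547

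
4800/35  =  960/7 =137.14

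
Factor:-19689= -3^1*6563^1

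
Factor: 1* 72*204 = 14688 = 2^5 * 3^3 * 17^1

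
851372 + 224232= 1075604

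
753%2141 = 753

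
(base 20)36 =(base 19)39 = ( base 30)26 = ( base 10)66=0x42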